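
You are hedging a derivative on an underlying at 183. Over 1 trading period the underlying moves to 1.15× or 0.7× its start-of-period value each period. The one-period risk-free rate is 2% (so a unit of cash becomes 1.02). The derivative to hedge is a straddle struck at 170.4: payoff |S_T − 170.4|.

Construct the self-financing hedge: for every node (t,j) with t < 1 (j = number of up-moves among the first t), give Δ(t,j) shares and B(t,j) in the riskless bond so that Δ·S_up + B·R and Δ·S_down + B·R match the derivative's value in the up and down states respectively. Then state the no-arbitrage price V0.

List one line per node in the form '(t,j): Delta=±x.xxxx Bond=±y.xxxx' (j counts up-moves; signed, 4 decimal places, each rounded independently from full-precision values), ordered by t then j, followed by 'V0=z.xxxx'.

No-arbitrage ⇒ martingale measure with p* = (R−d)/(u−d) = 0.7111.
Payoff layer (t=1): V(1,0)=42.3000, V(1,1)=40.0500
  t=0,j=0: stock 183.0000 → up 210.4500 (V=40.0500), down 128.1000 (V=42.3000). Price 39.9020; hedge Δ=-0.0273, bond B=44.9020.
Self-financing check: at every node Δ·S+B equals the discounted successor values.

(0,0): Delta=-0.0273 Bond=44.9020
V0=39.9020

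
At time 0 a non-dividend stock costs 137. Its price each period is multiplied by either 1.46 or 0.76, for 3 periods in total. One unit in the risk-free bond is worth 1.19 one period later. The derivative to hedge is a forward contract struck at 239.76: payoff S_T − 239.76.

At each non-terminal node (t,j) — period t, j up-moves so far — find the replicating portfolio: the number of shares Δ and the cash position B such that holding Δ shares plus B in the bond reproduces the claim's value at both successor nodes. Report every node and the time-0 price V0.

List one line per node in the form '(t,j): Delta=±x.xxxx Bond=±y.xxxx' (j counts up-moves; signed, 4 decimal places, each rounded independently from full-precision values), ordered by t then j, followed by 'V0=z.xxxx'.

(0,0): Delta=1.0000 Bond=-142.2774
(1,0): Delta=1.0000 Bond=-169.3101
(1,1): Delta=1.0000 Bond=-169.3101
(2,0): Delta=1.0000 Bond=-201.4790
(2,1): Delta=1.0000 Bond=-201.4790
(2,2): Delta=1.0000 Bond=-201.4790
V0=-5.2774

No-arbitrage ⇒ martingale measure with p* = (R−d)/(u−d) = 0.6143.
Terminal values V(3,·): V(3,0)=-179.6203, V(3,1)=-124.2284, V(3,2)=-17.8178, V(3,3)=186.6026
(2,0): S=79.1312. Δ = (V_up−V_dn)/(S_up−S_dn) = (-124.2284−-179.6203)/(115.5316−60.1397) = 1.0000. V = [p*·-124.2284 + (1−p*)·-179.6203]/1.19 = -122.3478. B = V − Δ·S = -201.4790.
(2,1): S=152.0152. Δ = (V_up−V_dn)/(S_up−S_dn) = (-17.8178−-124.2284)/(221.9422−115.5316) = 1.0000. V = [p*·-17.8178 + (1−p*)·-124.2284]/1.19 = -49.4638. B = V − Δ·S = -201.4790.
(2,2): S=292.0292. Δ = (V_up−V_dn)/(S_up−S_dn) = (186.6026−-17.8178)/(426.3626−221.9422) = 1.0000. V = [p*·186.6026 + (1−p*)·-17.8178]/1.19 = 90.5502. B = V − Δ·S = -201.4790.
(1,0): S=104.1200. Δ = (V_up−V_dn)/(S_up−S_dn) = (-49.4638−-122.3478)/(152.0152−79.1312) = 1.0000. V = [p*·-49.4638 + (1−p*)·-122.3478]/1.19 = -65.1901. B = V − Δ·S = -169.3101.
(1,1): S=200.0200. Δ = (V_up−V_dn)/(S_up−S_dn) = (90.5502−-49.4638)/(292.0292−152.0152) = 1.0000. V = [p*·90.5502 + (1−p*)·-49.4638]/1.19 = 30.7099. B = V − Δ·S = -169.3101.
(0,0): S=137.0000. Δ = (V_up−V_dn)/(S_up−S_dn) = (30.7099−-65.1901)/(200.0200−104.1200) = 1.0000. V = [p*·30.7099 + (1−p*)·-65.1901]/1.19 = -5.2774. B = V − Δ·S = -142.2774.
Check: Δ(0,0)·S0 + B(0,0) = -5.2774 = V0.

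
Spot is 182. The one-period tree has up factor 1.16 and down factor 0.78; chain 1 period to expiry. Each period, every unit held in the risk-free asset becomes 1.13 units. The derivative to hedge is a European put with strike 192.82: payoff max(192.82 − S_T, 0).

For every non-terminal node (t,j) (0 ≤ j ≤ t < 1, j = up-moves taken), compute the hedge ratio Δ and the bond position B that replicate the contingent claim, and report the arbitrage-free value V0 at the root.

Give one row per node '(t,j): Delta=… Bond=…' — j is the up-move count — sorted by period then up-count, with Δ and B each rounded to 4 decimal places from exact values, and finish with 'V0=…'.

Since d<R<u, set p* = (R−d)/(u−d) = 0.9211; price each node as the discounted p*-expectation of its children.
At expiry t=1: V(1,0)=50.8600, V(1,1)=0.0000
  t=0,j=0: stock 182.0000 → up 211.1200 (V=0.0000), down 141.9600 (V=50.8600). Price 3.5533; hedge Δ=-0.7354, bond B=137.3954.
Each (Δ,B) replicates both successor values, so the strategy is self-financing and V0 is arbitrage-free.

(0,0): Delta=-0.7354 Bond=137.3954
V0=3.5533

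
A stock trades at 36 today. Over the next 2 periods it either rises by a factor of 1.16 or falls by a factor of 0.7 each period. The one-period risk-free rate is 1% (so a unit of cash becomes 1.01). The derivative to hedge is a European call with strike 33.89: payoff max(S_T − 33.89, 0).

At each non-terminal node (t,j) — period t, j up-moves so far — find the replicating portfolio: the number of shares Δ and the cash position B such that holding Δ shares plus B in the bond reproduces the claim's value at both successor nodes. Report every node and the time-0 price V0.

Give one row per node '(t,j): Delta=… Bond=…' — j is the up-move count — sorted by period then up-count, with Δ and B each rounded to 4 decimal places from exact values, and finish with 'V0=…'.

(0,0): Delta=0.5863 Bond=-14.6289
(1,0): Delta=0.0000 Bond=0.0000
(1,1): Delta=0.7575 Bond=-21.9245
V0=6.4785

Since d<R<u, set p* = (R−d)/(u−d) = 0.6739; price each node as the discounted p*-expectation of its children.
At expiry t=2: V(2,0)=0.0000, V(2,1)=0.0000, V(2,2)=14.5516
Node (1,0) S=25.2000: V=(p*·0.0000+(1−p*)·0.0000)/1.01=0.0000; Δ=(0.0000−0.0000)/(29.2320−17.6400)=0.0000; B=V−Δ·S=0.0000
Node (1,1) S=41.7600: V=(p*·14.5516+(1−p*)·0.0000)/1.01=9.7094; Δ=(14.5516−0.0000)/(48.4416−29.2320)=0.7575; B=V−Δ·S=-21.9245
Node (0,0) S=36.0000: V=(p*·9.7094+(1−p*)·0.0000)/1.01=6.4785; Δ=(9.7094−0.0000)/(41.7600−25.2000)=0.5863; B=V−Δ·S=-14.6289
Check: Δ(0,0)·S0 + B(0,0) = 6.4785 = V0.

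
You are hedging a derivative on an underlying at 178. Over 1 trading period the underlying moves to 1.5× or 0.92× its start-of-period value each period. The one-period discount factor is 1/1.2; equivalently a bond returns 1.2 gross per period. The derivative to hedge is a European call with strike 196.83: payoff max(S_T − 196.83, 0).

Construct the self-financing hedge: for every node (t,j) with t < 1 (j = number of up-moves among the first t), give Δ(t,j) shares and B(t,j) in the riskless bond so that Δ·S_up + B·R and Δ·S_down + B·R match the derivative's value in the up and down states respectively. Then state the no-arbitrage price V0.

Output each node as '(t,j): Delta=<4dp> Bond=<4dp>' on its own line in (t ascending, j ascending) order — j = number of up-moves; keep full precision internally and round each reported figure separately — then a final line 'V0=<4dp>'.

(0,0): Delta=0.6797 Bond=-92.7534
V0=28.2293

Since d<R<u, set p* = (R−d)/(u−d) = 0.4828; price each node as the discounted p*-expectation of its children.
At expiry t=1: V(1,0)=0.0000, V(1,1)=70.1700
  t=0,j=0: stock 178.0000 → up 267.0000 (V=70.1700), down 163.7600 (V=0.0000). Price 28.2293; hedge Δ=0.6797, bond B=-92.7534.
Each (Δ,B) replicates both successor values, so the strategy is self-financing and V0 is arbitrage-free.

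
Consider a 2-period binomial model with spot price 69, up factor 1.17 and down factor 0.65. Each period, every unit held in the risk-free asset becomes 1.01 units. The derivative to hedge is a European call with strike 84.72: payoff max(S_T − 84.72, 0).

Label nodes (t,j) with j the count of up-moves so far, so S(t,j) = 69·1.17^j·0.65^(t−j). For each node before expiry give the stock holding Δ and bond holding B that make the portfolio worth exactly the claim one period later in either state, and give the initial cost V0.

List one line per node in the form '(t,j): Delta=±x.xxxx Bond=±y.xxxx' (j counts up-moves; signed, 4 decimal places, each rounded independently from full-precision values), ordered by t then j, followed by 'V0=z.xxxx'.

(0,0): Delta=0.1860 Bond=-8.2578
(1,0): Delta=0.0000 Bond=0.0000
(1,1): Delta=0.2319 Bond=-12.0472
V0=4.5735

The replicating-portfolio and risk-neutral prices coincide; use p* = (1.01−0.65)/(1.17−0.65) = 0.6923 for the latter.
At expiry t=2: V(2,0)=0.0000, V(2,1)=0.0000, V(2,2)=9.7341
Node (1,0) S=44.8500: V=(p*·0.0000+(1−p*)·0.0000)/1.01=0.0000; Δ=(0.0000−0.0000)/(52.4745−29.1525)=0.0000; B=V−Δ·S=0.0000
Node (1,1) S=80.7300: V=(p*·9.7341+(1−p*)·0.0000)/1.01=6.6723; Δ=(9.7341−0.0000)/(94.4541−52.4745)=0.2319; B=V−Δ·S=-12.0472
Node (0,0) S=69.0000: V=(p*·6.6723+(1−p*)·0.0000)/1.01=4.5735; Δ=(6.6723−0.0000)/(80.7300−44.8500)=0.1860; B=V−Δ·S=-8.2578
Check: Δ(0,0)·S0 + B(0,0) = 4.5735 = V0.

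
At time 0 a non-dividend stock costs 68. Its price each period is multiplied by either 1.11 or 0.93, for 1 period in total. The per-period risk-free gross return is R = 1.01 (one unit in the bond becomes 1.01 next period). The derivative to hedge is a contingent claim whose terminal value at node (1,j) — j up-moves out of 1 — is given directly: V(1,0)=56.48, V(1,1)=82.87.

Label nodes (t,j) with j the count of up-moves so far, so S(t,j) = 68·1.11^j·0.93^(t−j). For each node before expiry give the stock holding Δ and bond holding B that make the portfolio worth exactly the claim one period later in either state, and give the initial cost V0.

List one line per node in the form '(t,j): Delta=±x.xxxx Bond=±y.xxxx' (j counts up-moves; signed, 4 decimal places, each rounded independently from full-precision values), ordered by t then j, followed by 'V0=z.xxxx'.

(0,0): Delta=2.1560 Bond=-79.0776
V0=67.5336

The replicating-portfolio and risk-neutral prices coincide; use p* = (1.01−0.93)/(1.11−0.93) = 0.4444 for the latter.
Terminal payoffs: V(1,0)=56.4800, V(1,1)=82.8700
(0,0): S=68.0000. Δ = (V_up−V_dn)/(S_up−S_dn) = (82.8700−56.4800)/(75.4800−63.2400) = 2.1560. V = [p*·82.8700 + (1−p*)·56.4800]/1.01 = 67.5336. B = V − Δ·S = -79.0776.
Root portfolio cost Δ·68+B reproduces V0=67.5336.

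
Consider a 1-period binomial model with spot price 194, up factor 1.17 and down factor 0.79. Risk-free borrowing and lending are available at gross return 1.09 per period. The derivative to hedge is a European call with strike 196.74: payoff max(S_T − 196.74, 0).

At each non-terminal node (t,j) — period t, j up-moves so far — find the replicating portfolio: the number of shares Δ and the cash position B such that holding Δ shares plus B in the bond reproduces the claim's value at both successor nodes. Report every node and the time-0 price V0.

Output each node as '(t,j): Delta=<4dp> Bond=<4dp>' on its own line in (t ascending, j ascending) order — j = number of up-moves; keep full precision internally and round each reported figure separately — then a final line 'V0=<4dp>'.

Since d<R<u, set p* = (R−d)/(u−d) = 0.7895; price each node as the discounted p*-expectation of its children.
At expiry t=1: V(1,0)=0.0000, V(1,1)=30.2400
Node (0,0) S=194.0000: V=(p*·30.2400+(1−p*)·0.0000)/1.09=21.9025; Δ=(30.2400−0.0000)/(226.9800−153.2600)=0.4102; B=V−Δ·S=-57.6765
Each (Δ,B) replicates both successor values, so the strategy is self-financing and V0 is arbitrage-free.

(0,0): Delta=0.4102 Bond=-57.6765
V0=21.9025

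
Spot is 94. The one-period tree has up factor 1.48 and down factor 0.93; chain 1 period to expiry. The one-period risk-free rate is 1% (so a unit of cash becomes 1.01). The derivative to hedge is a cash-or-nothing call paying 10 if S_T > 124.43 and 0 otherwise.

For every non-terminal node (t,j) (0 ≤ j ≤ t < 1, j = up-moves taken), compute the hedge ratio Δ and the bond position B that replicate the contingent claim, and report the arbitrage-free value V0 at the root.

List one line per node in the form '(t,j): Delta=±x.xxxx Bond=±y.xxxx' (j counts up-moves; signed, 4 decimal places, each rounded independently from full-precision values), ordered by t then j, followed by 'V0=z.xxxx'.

(0,0): Delta=0.1934 Bond=-16.7417
V0=1.4401

Since d<R<u, set p* = (R−d)/(u−d) = 0.1455; price each node as the discounted p*-expectation of its children.
At expiry t=1: V(1,0)=0.0000, V(1,1)=10.0000
(0,0): S=94.0000. Δ = (V_up−V_dn)/(S_up−S_dn) = (10.0000−0.0000)/(139.1200−87.4200) = 0.1934. V = [p*·10.0000 + (1−p*)·0.0000]/1.01 = 1.4401. B = V − Δ·S = -16.7417.
The time-0 hedge costs 1.4401, which is the no-arbitrage price.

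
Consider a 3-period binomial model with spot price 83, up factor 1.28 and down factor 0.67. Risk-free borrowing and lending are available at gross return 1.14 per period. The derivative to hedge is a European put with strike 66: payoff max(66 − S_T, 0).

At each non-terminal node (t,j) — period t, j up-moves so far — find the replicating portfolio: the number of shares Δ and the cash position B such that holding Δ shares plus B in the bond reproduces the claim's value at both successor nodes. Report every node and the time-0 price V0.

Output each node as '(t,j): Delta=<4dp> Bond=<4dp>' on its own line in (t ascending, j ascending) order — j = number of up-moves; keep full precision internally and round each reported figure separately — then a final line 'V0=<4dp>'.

Since d<R<u, set p* = (R−d)/(u−d) = 0.7705; price each node as the discounted p*-expectation of its children.
Payoff layer (t=3): V(3,0)=41.0367, V(3,1)=18.3089, V(3,2)=0.0000, V(3,3)=0.0000
(2,0): S=37.2587. Δ = (V_up−V_dn)/(S_up−S_dn) = (18.3089−41.0367)/(47.6911−24.9633) = -1.0000. V = [p*·18.3089 + (1−p*)·41.0367]/1.14 = 20.6360. B = V − Δ·S = 57.8947.
(2,1): S=71.1808. Δ = (V_up−V_dn)/(S_up−S_dn) = (0.0000−18.3089)/(91.1114−47.6911) = -0.4217. V = [p*·0.0000 + (1−p*)·18.3089]/1.14 = 3.6860. B = V − Δ·S = 33.7005.
(2,2): S=135.9872. Δ = (V_up−V_dn)/(S_up−S_dn) = (0.0000−0.0000)/(174.0636−91.1114) = 0.0000. V = [p*·0.0000 + (1−p*)·0.0000]/1.14 = 0.0000. B = V − Δ·S = 0.0000.
(1,0): S=55.6100. Δ = (V_up−V_dn)/(S_up−S_dn) = (3.6860−20.6360)/(71.1808−37.2587) = -0.4997. V = [p*·3.6860 + (1−p*)·20.6360]/1.14 = 6.6458. B = V − Δ·S = 34.4327.
(1,1): S=106.2400. Δ = (V_up−V_dn)/(S_up−S_dn) = (0.0000−3.6860)/(135.9872−71.1808) = -0.0569. V = [p*·0.0000 + (1−p*)·3.6860]/1.14 = 0.7421. B = V − Δ·S = 6.7847.
(0,0): S=83.0000. Δ = (V_up−V_dn)/(S_up−S_dn) = (0.7421−6.6458)/(106.2400−55.6100) = -0.1166. V = [p*·0.7421 + (1−p*)·6.6458]/1.14 = 1.8395. B = V − Δ·S = 11.5177.
Self-financing check: at every node Δ·S+B equals the discounted successor values.

(0,0): Delta=-0.1166 Bond=11.5177
(1,0): Delta=-0.4997 Bond=34.4327
(1,1): Delta=-0.0569 Bond=6.7847
(2,0): Delta=-1.0000 Bond=57.8947
(2,1): Delta=-0.4217 Bond=33.7005
(2,2): Delta=0.0000 Bond=0.0000
V0=1.8395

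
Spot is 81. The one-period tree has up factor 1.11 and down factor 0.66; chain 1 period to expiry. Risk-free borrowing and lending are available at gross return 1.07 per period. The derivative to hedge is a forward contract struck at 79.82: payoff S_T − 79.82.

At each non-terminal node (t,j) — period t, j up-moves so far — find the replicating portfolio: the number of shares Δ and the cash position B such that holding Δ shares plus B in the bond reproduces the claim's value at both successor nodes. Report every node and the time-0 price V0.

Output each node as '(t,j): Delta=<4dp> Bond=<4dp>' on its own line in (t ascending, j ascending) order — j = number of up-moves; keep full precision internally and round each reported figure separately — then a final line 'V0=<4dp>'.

(0,0): Delta=1.0000 Bond=-74.5981
V0=6.4019

No-arbitrage ⇒ martingale measure with p* = (R−d)/(u−d) = 0.9111.
Terminal payoffs: V(1,0)=-26.3600, V(1,1)=10.0900
(0,0): S=81.0000. Δ = (V_up−V_dn)/(S_up−S_dn) = (10.0900−-26.3600)/(89.9100−53.4600) = 1.0000. V = [p*·10.0900 + (1−p*)·-26.3600]/1.07 = 6.4019. B = V − Δ·S = -74.5981.
Self-financing check: at every node Δ·S+B equals the discounted successor values.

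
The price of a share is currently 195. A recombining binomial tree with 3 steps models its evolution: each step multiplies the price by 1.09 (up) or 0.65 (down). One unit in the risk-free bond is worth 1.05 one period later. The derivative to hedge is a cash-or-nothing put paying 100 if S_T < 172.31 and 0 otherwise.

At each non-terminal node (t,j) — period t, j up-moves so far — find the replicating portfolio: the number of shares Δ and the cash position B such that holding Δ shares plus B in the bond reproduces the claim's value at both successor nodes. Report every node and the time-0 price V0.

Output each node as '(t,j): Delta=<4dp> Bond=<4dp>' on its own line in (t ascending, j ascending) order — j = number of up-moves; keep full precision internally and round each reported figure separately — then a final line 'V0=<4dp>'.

(0,0): Delta=-0.8737 Bond=191.8485
(1,0): Delta=0.0000 Bond=90.7029
(1,1): Delta=-0.9258 Bond=212.5148
(2,0): Delta=0.0000 Bond=95.2381
(2,1): Delta=0.0000 Bond=95.2381
(2,2): Delta=-0.9810 Bond=235.9307
V0=21.4824

No-arbitrage ⇒ martingale measure with p* = (R−d)/(u−d) = 0.9091.
Terminal values V(3,·): V(3,0)=100.0000, V(3,1)=100.0000, V(3,2)=100.0000, V(3,3)=0.0000
(2,0): S=82.3875. Δ = (V_up−V_dn)/(S_up−S_dn) = (100.0000−100.0000)/(89.8024−53.5519) = 0.0000. V = [p*·100.0000 + (1−p*)·100.0000]/1.05 = 95.2381. B = V − Δ·S = 95.2381.
(2,1): S=138.1575. Δ = (V_up−V_dn)/(S_up−S_dn) = (100.0000−100.0000)/(150.5917−89.8024) = 0.0000. V = [p*·100.0000 + (1−p*)·100.0000]/1.05 = 95.2381. B = V − Δ·S = 95.2381.
(2,2): S=231.6795. Δ = (V_up−V_dn)/(S_up−S_dn) = (0.0000−100.0000)/(252.5307−150.5917) = -0.9810. V = [p*·0.0000 + (1−p*)·100.0000]/1.05 = 8.6580. B = V − Δ·S = 235.9307.
(1,0): S=126.7500. Δ = (V_up−V_dn)/(S_up−S_dn) = (95.2381−95.2381)/(138.1575−82.3875) = 0.0000. V = [p*·95.2381 + (1−p*)·95.2381]/1.05 = 90.7029. B = V − Δ·S = 90.7029.
(1,1): S=212.5500. Δ = (V_up−V_dn)/(S_up−S_dn) = (8.6580−95.2381)/(231.6795−138.1575) = -0.9258. V = [p*·8.6580 + (1−p*)·95.2381]/1.05 = 15.7418. B = V − Δ·S = 212.5148.
(0,0): S=195.0000. Δ = (V_up−V_dn)/(S_up−S_dn) = (15.7418−90.7029)/(212.5500−126.7500) = -0.8737. V = [p*·15.7418 + (1−p*)·90.7029]/1.05 = 21.4824. B = V − Δ·S = 191.8485.
The time-0 hedge costs 21.4824, which is the no-arbitrage price.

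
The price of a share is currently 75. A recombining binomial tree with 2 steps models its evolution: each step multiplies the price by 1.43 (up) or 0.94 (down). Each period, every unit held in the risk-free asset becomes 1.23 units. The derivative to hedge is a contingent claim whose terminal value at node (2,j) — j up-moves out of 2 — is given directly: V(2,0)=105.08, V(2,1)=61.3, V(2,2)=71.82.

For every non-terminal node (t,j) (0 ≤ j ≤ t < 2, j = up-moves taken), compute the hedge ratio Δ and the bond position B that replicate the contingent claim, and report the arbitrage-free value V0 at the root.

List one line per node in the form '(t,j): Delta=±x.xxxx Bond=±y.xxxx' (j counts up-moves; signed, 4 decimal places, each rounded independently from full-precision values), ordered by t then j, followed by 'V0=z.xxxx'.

Since d<R<u, set p* = (R−d)/(u−d) = 0.5918; price each node as the discounted p*-expectation of its children.
Terminal payoffs: V(2,0)=105.0800, V(2,1)=61.3000, V(2,2)=71.8200
Node (1,0) S=70.5000: V=(p*·61.3000+(1−p*)·105.0800)/1.23=64.3654; Δ=(61.3000−105.0800)/(100.8150−66.2700)=-1.2673; B=V−Δ·S=153.7123
Node (1,1) S=107.2500: V=(p*·71.8200+(1−p*)·61.3000)/1.23=54.8993; Δ=(71.8200−61.3000)/(153.3675−100.8150)=0.2002; B=V−Δ·S=33.4299
Node (0,0) S=75.0000: V=(p*·54.8993+(1−p*)·64.3654)/1.23=47.7748; Δ=(54.8993−64.3654)/(107.2500−70.5000)=-0.2576; B=V−Δ·S=67.0933
Each (Δ,B) replicates both successor values, so the strategy is self-financing and V0 is arbitrage-free.

(0,0): Delta=-0.2576 Bond=67.0933
(1,0): Delta=-1.2673 Bond=153.7123
(1,1): Delta=0.2002 Bond=33.4299
V0=47.7748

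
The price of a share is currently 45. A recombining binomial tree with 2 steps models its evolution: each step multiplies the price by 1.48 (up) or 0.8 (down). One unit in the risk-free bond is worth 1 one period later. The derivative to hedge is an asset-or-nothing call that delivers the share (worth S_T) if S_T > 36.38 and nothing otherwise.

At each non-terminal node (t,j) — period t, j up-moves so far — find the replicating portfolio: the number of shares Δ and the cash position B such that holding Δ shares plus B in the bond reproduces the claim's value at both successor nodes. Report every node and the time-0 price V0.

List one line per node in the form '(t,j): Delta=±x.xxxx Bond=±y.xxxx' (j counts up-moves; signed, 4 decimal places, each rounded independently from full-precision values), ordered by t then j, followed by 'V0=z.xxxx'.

Risk-neutral probability p* = (R−d)/(u−d) = (1−0.8)/(1.48−0.8) = 0.2941.
Terminal values V(2,·): V(2,0)=0.0000, V(2,1)=53.2800, V(2,2)=98.5680
  t=1,j=0: stock 36.0000 → up 53.2800 (V=53.2800), down 28.8000 (V=0.0000). Price 15.6706; hedge Δ=2.1765, bond B=-62.6824.
  t=1,j=1: stock 66.6000 → up 98.5680 (V=98.5680), down 53.2800 (V=53.2800). Price 66.6000; hedge Δ=1.0000, bond B=0.0000.
  t=0,j=0: stock 45.0000 → up 66.6000 (V=66.6000), down 36.0000 (V=15.6706). Price 30.6498; hedge Δ=1.6644, bond B=-44.2464.
Check: Δ(0,0)·S0 + B(0,0) = 30.6498 = V0.

(0,0): Delta=1.6644 Bond=-44.2464
(1,0): Delta=2.1765 Bond=-62.6824
(1,1): Delta=1.0000 Bond=0.0000
V0=30.6498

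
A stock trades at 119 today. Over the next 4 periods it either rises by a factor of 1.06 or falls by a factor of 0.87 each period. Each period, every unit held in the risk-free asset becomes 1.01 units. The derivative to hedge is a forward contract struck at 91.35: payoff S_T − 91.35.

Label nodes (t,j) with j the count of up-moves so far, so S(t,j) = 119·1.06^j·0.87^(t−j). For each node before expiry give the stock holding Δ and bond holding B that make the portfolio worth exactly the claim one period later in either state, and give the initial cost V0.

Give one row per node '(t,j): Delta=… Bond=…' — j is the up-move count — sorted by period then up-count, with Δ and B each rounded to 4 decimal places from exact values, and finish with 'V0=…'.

Under the risk-neutral measure, an up-move has probability p* = (R−d)/(u−d) = 0.7368 and values discount at R = 1.01.
Terminal values V(4,·): V(4,0)=-23.1752, V(4,1)=-8.2864, V(4,2)=9.8539, V(4,3)=31.9559, V(4,4)=58.8848
(3,0): S=78.3619. Δ = (V_up−V_dn)/(S_up−S_dn) = (-8.2864−-23.1752)/(83.0636−68.1748) = 1.0000. V = [p*·-8.2864 + (1−p*)·-23.1752]/1.01 = -12.0837. B = V − Δ·S = -90.4455.
(3,1): S=95.4754. Δ = (V_up−V_dn)/(S_up−S_dn) = (9.8539−-8.2864)/(101.2039−83.0636) = 1.0000. V = [p*·9.8539 + (1−p*)·-8.2864]/1.01 = 5.0298. B = V − Δ·S = -90.4455.
(3,2): S=116.3263. Δ = (V_up−V_dn)/(S_up−S_dn) = (31.9559−9.8539)/(123.3059−101.2039) = 1.0000. V = [p*·31.9559 + (1−p*)·9.8539]/1.01 = 25.8808. B = V − Δ·S = -90.4455.
(3,3): S=141.7309. Δ = (V_up−V_dn)/(S_up−S_dn) = (58.8848−31.9559)/(150.2348−123.3059) = 1.0000. V = [p*·58.8848 + (1−p*)·31.9559]/1.01 = 51.2854. B = V − Δ·S = -90.4455.
(2,0): S=90.0711. Δ = (V_up−V_dn)/(S_up−S_dn) = (5.0298−-12.0837)/(95.4754−78.3619) = 1.0000. V = [p*·5.0298 + (1−p*)·-12.0837]/1.01 = 0.5211. B = V − Δ·S = -89.5500.
(2,1): S=109.7418. Δ = (V_up−V_dn)/(S_up−S_dn) = (25.8808−5.0298)/(116.3263−95.4754) = 1.0000. V = [p*·25.8808 + (1−p*)·5.0298]/1.01 = 20.1918. B = V − Δ·S = -89.5500.
(2,2): S=133.7084. Δ = (V_up−V_dn)/(S_up−S_dn) = (51.2854−25.8808)/(141.7309−116.3263) = 1.0000. V = [p*·51.2854 + (1−p*)·25.8808]/1.01 = 44.1584. B = V − Δ·S = -89.5500.
(1,0): S=103.5300. Δ = (V_up−V_dn)/(S_up−S_dn) = (20.1918−0.5211)/(109.7418−90.0711) = 1.0000. V = [p*·20.1918 + (1−p*)·0.5211]/1.01 = 14.8666. B = V − Δ·S = -88.6634.
(1,1): S=126.1400. Δ = (V_up−V_dn)/(S_up−S_dn) = (44.1584−20.1918)/(133.7084−109.7418) = 1.0000. V = [p*·44.1584 + (1−p*)·20.1918]/1.01 = 37.4766. B = V − Δ·S = -88.6634.
(0,0): S=119.0000. Δ = (V_up−V_dn)/(S_up−S_dn) = (37.4766−14.8666)/(126.1400−103.5300) = 1.0000. V = [p*·37.4766 + (1−p*)·14.8666]/1.01 = 31.2144. B = V − Δ·S = -87.7856.
Check: Δ(0,0)·S0 + B(0,0) = 31.2144 = V0.

(0,0): Delta=1.0000 Bond=-87.7856
(1,0): Delta=1.0000 Bond=-88.6634
(1,1): Delta=1.0000 Bond=-88.6634
(2,0): Delta=1.0000 Bond=-89.5500
(2,1): Delta=1.0000 Bond=-89.5500
(2,2): Delta=1.0000 Bond=-89.5500
(3,0): Delta=1.0000 Bond=-90.4455
(3,1): Delta=1.0000 Bond=-90.4455
(3,2): Delta=1.0000 Bond=-90.4455
(3,3): Delta=1.0000 Bond=-90.4455
V0=31.2144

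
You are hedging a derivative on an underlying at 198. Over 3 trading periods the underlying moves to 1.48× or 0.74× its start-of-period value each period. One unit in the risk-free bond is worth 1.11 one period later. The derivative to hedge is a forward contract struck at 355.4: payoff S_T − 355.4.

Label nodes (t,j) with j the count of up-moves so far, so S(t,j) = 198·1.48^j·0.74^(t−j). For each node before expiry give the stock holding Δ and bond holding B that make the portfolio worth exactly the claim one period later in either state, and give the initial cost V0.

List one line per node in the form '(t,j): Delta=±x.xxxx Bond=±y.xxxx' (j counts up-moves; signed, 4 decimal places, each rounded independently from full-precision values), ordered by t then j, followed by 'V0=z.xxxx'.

(0,0): Delta=1.0000 Bond=-259.8654
(1,0): Delta=1.0000 Bond=-288.4506
(1,1): Delta=1.0000 Bond=-288.4506
(2,0): Delta=1.0000 Bond=-320.1802
(2,1): Delta=1.0000 Bond=-320.1802
(2,2): Delta=1.0000 Bond=-320.1802
V0=-61.8654

Since d<R<u, set p* = (R−d)/(u−d) = 0.5000; price each node as the discounted p*-expectation of its children.
Terminal payoffs: V(3,0)=-275.1656, V(3,1)=-194.9313, V(3,2)=-34.4626, V(3,3)=286.4748
Node (2,0) S=108.4248: V=(p*·-194.9313+(1−p*)·-275.1656)/1.11=-211.7554; Δ=(-194.9313−-275.1656)/(160.4687−80.2344)=1.0000; B=V−Δ·S=-320.1802
Node (2,1) S=216.8496: V=(p*·-34.4626+(1−p*)·-194.9313)/1.11=-103.3306; Δ=(-34.4626−-194.9313)/(320.9374−160.4687)=1.0000; B=V−Δ·S=-320.1802
Node (2,2) S=433.6992: V=(p*·286.4748+(1−p*)·-34.4626)/1.11=113.5190; Δ=(286.4748−-34.4626)/(641.8748−320.9374)=1.0000; B=V−Δ·S=-320.1802
Node (1,0) S=146.5200: V=(p*·-103.3306+(1−p*)·-211.7554)/1.11=-141.9306; Δ=(-103.3306−-211.7554)/(216.8496−108.4248)=1.0000; B=V−Δ·S=-288.4506
Node (1,1) S=293.0400: V=(p*·113.5190+(1−p*)·-103.3306)/1.11=4.5894; Δ=(113.5190−-103.3306)/(433.6992−216.8496)=1.0000; B=V−Δ·S=-288.4506
Node (0,0) S=198.0000: V=(p*·4.5894+(1−p*)·-141.9306)/1.11=-61.8654; Δ=(4.5894−-141.9306)/(293.0400−146.5200)=1.0000; B=V−Δ·S=-259.8654
The time-0 hedge costs -61.8654, which is the no-arbitrage price.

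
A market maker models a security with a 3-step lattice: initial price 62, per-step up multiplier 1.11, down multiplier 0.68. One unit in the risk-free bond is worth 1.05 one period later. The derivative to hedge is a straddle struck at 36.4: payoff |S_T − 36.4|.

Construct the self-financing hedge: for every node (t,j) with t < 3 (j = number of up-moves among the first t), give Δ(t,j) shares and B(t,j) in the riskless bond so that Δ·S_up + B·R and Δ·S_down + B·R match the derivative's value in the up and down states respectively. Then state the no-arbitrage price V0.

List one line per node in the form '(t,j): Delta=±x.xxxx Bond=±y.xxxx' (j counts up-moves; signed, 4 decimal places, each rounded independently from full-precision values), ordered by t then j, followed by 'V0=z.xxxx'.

No-arbitrage ⇒ martingale measure with p* = (R−d)/(u−d) = 0.8605.
Terminal payoffs: V(3,0)=16.9052, V(3,1)=4.5776, V(3,2)=15.5453, V(3,3)=48.3931
Node (2,0) S=28.6688: V=(p*·4.5776+(1−p*)·16.9052)/1.05=5.9979; Δ=(4.5776−16.9052)/(31.8224−19.4948)=-1.0000; B=V−Δ·S=34.6667
Node (2,1) S=46.7976: V=(p*·15.5453+(1−p*)·4.5776)/1.05=13.3476; Δ=(15.5453−4.5776)/(51.9453−31.8224)=0.5450; B=V−Δ·S=-12.1587
Node (2,2) S=76.3902: V=(p*·48.3931+(1−p*)·15.5453)/1.05=41.7235; Δ=(48.3931−15.5453)/(84.7931−51.9453)=1.0000; B=V−Δ·S=-34.6667
Node (1,0) S=42.1600: V=(p*·13.3476+(1−p*)·5.9979)/1.05=11.7353; Δ=(13.3476−5.9979)/(46.7976−28.6688)=0.4054; B=V−Δ·S=-5.3571
Node (1,1) S=68.8200: V=(p*·41.7235+(1−p*)·13.3476)/1.05=35.9658; Δ=(41.7235−13.3476)/(76.3902−46.7976)=0.9589; B=V−Δ·S=-30.0248
Node (0,0) S=62.0000: V=(p*·35.9658+(1−p*)·11.7353)/1.05=31.0331; Δ=(35.9658−11.7353)/(68.8200−42.1600)=0.9089; B=V−Δ·S=-25.3169
The time-0 hedge costs 31.0331, which is the no-arbitrage price.

(0,0): Delta=0.9089 Bond=-25.3169
(1,0): Delta=0.4054 Bond=-5.3571
(1,1): Delta=0.9589 Bond=-30.0248
(2,0): Delta=-1.0000 Bond=34.6667
(2,1): Delta=0.5450 Bond=-12.1587
(2,2): Delta=1.0000 Bond=-34.6667
V0=31.0331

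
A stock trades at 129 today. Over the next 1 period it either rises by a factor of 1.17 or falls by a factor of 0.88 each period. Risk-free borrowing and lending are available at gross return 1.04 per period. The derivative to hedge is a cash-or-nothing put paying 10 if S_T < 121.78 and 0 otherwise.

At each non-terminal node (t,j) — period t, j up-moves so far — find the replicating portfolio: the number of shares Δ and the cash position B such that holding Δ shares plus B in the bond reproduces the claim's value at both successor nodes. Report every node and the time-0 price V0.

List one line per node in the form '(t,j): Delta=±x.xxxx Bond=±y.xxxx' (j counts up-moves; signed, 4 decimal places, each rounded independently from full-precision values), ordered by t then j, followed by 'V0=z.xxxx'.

No-arbitrage ⇒ martingale measure with p* = (R−d)/(u−d) = 0.5517.
Terminal payoffs: V(1,0)=10.0000, V(1,1)=0.0000
  t=0,j=0: stock 129.0000 → up 150.9300 (V=0.0000), down 113.5200 (V=10.0000). Price 4.3103; hedge Δ=-0.2673, bond B=38.7931.
Each (Δ,B) replicates both successor values, so the strategy is self-financing and V0 is arbitrage-free.

(0,0): Delta=-0.2673 Bond=38.7931
V0=4.3103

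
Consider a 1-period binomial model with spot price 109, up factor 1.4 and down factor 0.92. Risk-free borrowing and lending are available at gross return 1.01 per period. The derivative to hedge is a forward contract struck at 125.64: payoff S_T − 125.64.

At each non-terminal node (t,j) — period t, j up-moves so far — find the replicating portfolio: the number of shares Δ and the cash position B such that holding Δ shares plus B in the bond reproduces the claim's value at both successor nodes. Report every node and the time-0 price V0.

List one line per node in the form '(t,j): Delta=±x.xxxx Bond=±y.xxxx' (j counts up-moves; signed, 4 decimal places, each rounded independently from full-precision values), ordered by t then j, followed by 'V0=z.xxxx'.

(0,0): Delta=1.0000 Bond=-124.3960
V0=-15.3960

No-arbitrage ⇒ martingale measure with p* = (R−d)/(u−d) = 0.1875.
Terminal payoffs: V(1,0)=-25.3600, V(1,1)=26.9600
Node (0,0) S=109.0000: V=(p*·26.9600+(1−p*)·-25.3600)/1.01=-15.3960; Δ=(26.9600−-25.3600)/(152.6000−100.2800)=1.0000; B=V−Δ·S=-124.3960
Check: Δ(0,0)·S0 + B(0,0) = -15.3960 = V0.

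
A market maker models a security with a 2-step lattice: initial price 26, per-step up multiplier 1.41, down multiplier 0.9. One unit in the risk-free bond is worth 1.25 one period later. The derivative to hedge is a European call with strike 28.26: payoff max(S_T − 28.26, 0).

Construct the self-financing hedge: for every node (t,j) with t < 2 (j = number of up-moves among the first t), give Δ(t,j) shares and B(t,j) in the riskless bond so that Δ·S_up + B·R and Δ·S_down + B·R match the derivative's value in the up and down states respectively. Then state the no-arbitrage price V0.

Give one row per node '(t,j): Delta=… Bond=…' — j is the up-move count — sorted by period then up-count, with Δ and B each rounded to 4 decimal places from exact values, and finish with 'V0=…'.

(0,0): Delta=0.8637 Bond=-14.0896
(1,0): Delta=0.3967 Bond=-6.6833
(1,1): Delta=1.0000 Bond=-22.6080
V0=8.3671

Under the risk-neutral measure, an up-move has probability p* = (R−d)/(u−d) = 0.6863 and values discount at R = 1.25.
Terminal payoffs: V(2,0)=0.0000, V(2,1)=4.7340, V(2,2)=23.4306
  t=1,j=0: stock 23.4000 → up 32.9940 (V=4.7340), down 21.0600 (V=0.0000). Price 2.5991; hedge Δ=0.3967, bond B=-6.6833.
  t=1,j=1: stock 36.6600 → up 51.6906 (V=23.4306), down 32.9940 (V=4.7340). Price 14.0520; hedge Δ=1.0000, bond B=-22.6080.
  t=0,j=0: stock 26.0000 → up 36.6600 (V=14.0520), down 23.4000 (V=2.5991). Price 8.3671; hedge Δ=0.8637, bond B=-14.0896.
Check: Δ(0,0)·S0 + B(0,0) = 8.3671 = V0.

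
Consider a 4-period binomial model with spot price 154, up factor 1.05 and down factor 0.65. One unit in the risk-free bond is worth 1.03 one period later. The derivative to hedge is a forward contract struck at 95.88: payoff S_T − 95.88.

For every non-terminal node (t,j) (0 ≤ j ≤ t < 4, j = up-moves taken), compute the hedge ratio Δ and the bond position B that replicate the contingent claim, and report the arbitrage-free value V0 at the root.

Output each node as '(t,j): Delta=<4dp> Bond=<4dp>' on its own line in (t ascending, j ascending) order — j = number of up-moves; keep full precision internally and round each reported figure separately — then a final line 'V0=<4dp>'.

Risk-neutral probability p* = (R−d)/(u−d) = (1.03−0.65)/(1.05−0.65) = 0.9500.
Terminal payoffs: V(4,0)=-68.3900, V(4,1)=-51.4731, V(4,2)=-24.1458, V(4,3)=19.9983, V(4,4)=91.3080
Node (3,0) S=42.2923: V=(p*·-51.4731+(1−p*)·-68.3900)/1.03=-50.7951; Δ=(-51.4731−-68.3900)/(44.4069−27.4900)=1.0000; B=V−Δ·S=-93.0874
Node (3,1) S=68.3183: V=(p*·-24.1458+(1−p*)·-51.4731)/1.03=-24.7691; Δ=(-24.1458−-51.4731)/(71.7342−44.4069)=1.0000; B=V−Δ·S=-93.0874
Node (3,2) S=110.3603: V=(p*·19.9983+(1−p*)·-24.1458)/1.03=17.2729; Δ=(19.9983−-24.1458)/(115.8783−71.7342)=1.0000; B=V−Δ·S=-93.0874
Node (3,3) S=178.2743: V=(p*·91.3080+(1−p*)·19.9983)/1.03=85.1869; Δ=(91.3080−19.9983)/(187.1880−115.8783)=1.0000; B=V−Δ·S=-93.0874
Node (2,0) S=65.0650: V=(p*·-24.7691+(1−p*)·-50.7951)/1.03=-25.3111; Δ=(-24.7691−-50.7951)/(68.3183−42.2923)=1.0000; B=V−Δ·S=-90.3761
Node (2,1) S=105.1050: V=(p*·17.2729+(1−p*)·-24.7691)/1.03=14.7289; Δ=(17.2729−-24.7691)/(110.3603−68.3183)=1.0000; B=V−Δ·S=-90.3761
Node (2,2) S=169.7850: V=(p*·85.1869+(1−p*)·17.2729)/1.03=79.4089; Δ=(85.1869−17.2729)/(178.2742−110.3603)=1.0000; B=V−Δ·S=-90.3761
Node (1,0) S=100.1000: V=(p*·14.7289+(1−p*)·-25.3111)/1.03=12.3562; Δ=(14.7289−-25.3111)/(105.1050−65.0650)=1.0000; B=V−Δ·S=-87.7438
Node (1,1) S=161.7000: V=(p*·79.4089+(1−p*)·14.7289)/1.03=73.9562; Δ=(79.4089−14.7289)/(169.7850−105.1050)=1.0000; B=V−Δ·S=-87.7438
Node (0,0) S=154.0000: V=(p*·73.9562+(1−p*)·12.3562)/1.03=68.8119; Δ=(73.9562−12.3562)/(161.7000−100.1000)=1.0000; B=V−Δ·S=-85.1881
Self-financing check: at every node Δ·S+B equals the discounted successor values.

(0,0): Delta=1.0000 Bond=-85.1881
(1,0): Delta=1.0000 Bond=-87.7438
(1,1): Delta=1.0000 Bond=-87.7438
(2,0): Delta=1.0000 Bond=-90.3761
(2,1): Delta=1.0000 Bond=-90.3761
(2,2): Delta=1.0000 Bond=-90.3761
(3,0): Delta=1.0000 Bond=-93.0874
(3,1): Delta=1.0000 Bond=-93.0874
(3,2): Delta=1.0000 Bond=-93.0874
(3,3): Delta=1.0000 Bond=-93.0874
V0=68.8119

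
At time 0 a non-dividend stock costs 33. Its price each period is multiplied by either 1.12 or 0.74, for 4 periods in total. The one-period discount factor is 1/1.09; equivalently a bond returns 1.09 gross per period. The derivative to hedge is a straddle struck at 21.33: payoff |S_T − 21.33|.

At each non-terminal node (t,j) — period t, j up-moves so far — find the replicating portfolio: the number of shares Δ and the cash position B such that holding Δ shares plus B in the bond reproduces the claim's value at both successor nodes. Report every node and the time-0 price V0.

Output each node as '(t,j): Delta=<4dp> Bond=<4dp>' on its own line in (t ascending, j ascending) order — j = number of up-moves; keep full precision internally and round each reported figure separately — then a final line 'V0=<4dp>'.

Risk-neutral probability p* = (R−d)/(u−d) = (1.09−0.74)/(1.12−0.74) = 0.9211.
Terminal values V(4,·): V(4,0)=11.4344, V(4,1)=6.3529, V(4,2)=1.3380, V(4,3)=12.9783, V(4,4)=30.5961
Node (3,0) S=13.3724: V=(p*·6.3529+(1−p*)·11.4344)/1.09=6.1964; Δ=(6.3529−11.4344)/(14.9771−9.8956)=-1.0000; B=V−Δ·S=19.5688
Node (3,1) S=20.2393: V=(p*·1.3380+(1−p*)·6.3529)/1.09=1.5908; Δ=(1.3380−6.3529)/(22.6680−14.9771)=-0.6521; B=V−Δ·S=14.7879
Node (3,2) S=30.6324: V=(p*·12.9783+(1−p*)·1.3380)/1.09=11.0636; Δ=(12.9783−1.3380)/(34.3083−22.6680)=1.0000; B=V−Δ·S=-19.5688
Node (3,3) S=46.3626: V=(p*·30.5961+(1−p*)·12.9783)/1.09=26.7938; Δ=(30.5961−12.9783)/(51.9261−34.3083)=1.0000; B=V−Δ·S=-19.5688
Node (2,0) S=18.0708: V=(p*·1.5908+(1−p*)·6.1964)/1.09=1.7930; Δ=(1.5908−6.1964)/(20.2393−13.3724)=-0.6707; B=V−Δ·S=13.9131
Node (2,1) S=27.3504: V=(p*·11.0636+(1−p*)·1.5908)/1.09=9.4640; Δ=(11.0636−1.5908)/(30.6324−20.2393)=0.9115; B=V−Δ·S=-15.4646
Node (2,2) S=41.3952: V=(p*·26.7938+(1−p*)·11.0636)/1.09=23.4422; Δ=(26.7938−11.0636)/(46.3626−30.6324)=1.0000; B=V−Δ·S=-17.9530
Node (1,0) S=24.4200: V=(p*·9.4640+(1−p*)·1.7930)/1.09=8.1270; Δ=(9.4640−1.7930)/(27.3504−18.0708)=0.8267; B=V−Δ·S=-12.0599
Node (1,1) S=36.9600: V=(p*·23.4422+(1−p*)·9.4640)/1.09=20.4942; Δ=(23.4422−9.4640)/(41.3952−27.3504)=0.9953; B=V−Δ·S=-16.2904
Node (0,0) S=33.0000: V=(p*·20.4942+(1−p*)·8.1270)/1.09=17.9062; Δ=(20.4942−8.1270)/(36.9600−24.4200)=0.9862; B=V−Δ·S=-14.6389
Each (Δ,B) replicates both successor values, so the strategy is self-financing and V0 is arbitrage-free.

(0,0): Delta=0.9862 Bond=-14.6389
(1,0): Delta=0.8267 Bond=-12.0599
(1,1): Delta=0.9953 Bond=-16.2904
(2,0): Delta=-0.6707 Bond=13.9131
(2,1): Delta=0.9115 Bond=-15.4646
(2,2): Delta=1.0000 Bond=-17.9530
(3,0): Delta=-1.0000 Bond=19.5688
(3,1): Delta=-0.6521 Bond=14.7879
(3,2): Delta=1.0000 Bond=-19.5688
(3,3): Delta=1.0000 Bond=-19.5688
V0=17.9062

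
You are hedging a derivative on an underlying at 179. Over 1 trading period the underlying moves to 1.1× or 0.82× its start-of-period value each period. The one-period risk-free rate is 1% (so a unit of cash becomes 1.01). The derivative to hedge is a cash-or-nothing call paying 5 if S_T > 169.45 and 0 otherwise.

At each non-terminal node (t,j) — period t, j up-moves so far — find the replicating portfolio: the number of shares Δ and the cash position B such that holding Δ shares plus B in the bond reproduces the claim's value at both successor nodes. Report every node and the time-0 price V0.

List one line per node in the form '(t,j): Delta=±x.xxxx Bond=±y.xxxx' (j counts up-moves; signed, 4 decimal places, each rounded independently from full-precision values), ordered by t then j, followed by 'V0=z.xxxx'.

(0,0): Delta=0.0998 Bond=-14.4979
V0=3.3593

No-arbitrage ⇒ martingale measure with p* = (R−d)/(u−d) = 0.6786.
Terminal values V(1,·): V(1,0)=0.0000, V(1,1)=5.0000
(0,0): S=179.0000. Δ = (V_up−V_dn)/(S_up−S_dn) = (5.0000−0.0000)/(196.9000−146.7800) = 0.0998. V = [p*·5.0000 + (1−p*)·0.0000]/1.01 = 3.3593. B = V − Δ·S = -14.4979.
The time-0 hedge costs 3.3593, which is the no-arbitrage price.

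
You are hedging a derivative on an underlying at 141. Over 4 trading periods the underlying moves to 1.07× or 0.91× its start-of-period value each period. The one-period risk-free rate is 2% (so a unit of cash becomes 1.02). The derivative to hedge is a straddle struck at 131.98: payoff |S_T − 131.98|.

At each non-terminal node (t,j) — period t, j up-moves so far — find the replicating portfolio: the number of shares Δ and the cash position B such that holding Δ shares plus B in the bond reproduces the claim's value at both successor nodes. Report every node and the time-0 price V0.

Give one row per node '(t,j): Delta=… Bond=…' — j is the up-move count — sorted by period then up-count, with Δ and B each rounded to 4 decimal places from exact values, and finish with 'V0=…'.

(0,0): Delta=0.6489 Bond=-68.9704
(1,0): Delta=0.1087 Bond=-1.0328
(1,1): Delta=0.8578 Bond=-101.8576
(2,0): Delta=-0.8773 Bond=114.0698
(2,1): Delta=0.4898 Bond=-53.3821
(2,2): Delta=1.0000 Bond=-126.8551
(3,0): Delta=-1.0000 Bond=129.3922
(3,1): Delta=-0.8298 Bond=110.4235
(3,2): Delta=1.0000 Bond=-129.3922
(3,3): Delta=1.0000 Bond=-129.3922
V0=22.5286

Under the risk-neutral measure, an up-move has probability p* = (R−d)/(u−d) = 0.6875 and values discount at R = 1.02.
Terminal values V(4,·): V(4,0)=35.2893, V(4,1)=18.2887, V(4,2)=1.7009, V(4,3)=25.2053, V(4,4)=52.8422
(3,0): S=106.2535. Δ = (V_up−V_dn)/(S_up−S_dn) = (18.2887−35.2893)/(113.6913−96.6907) = -1.0000. V = [p*·18.2887 + (1−p*)·35.2893]/1.02 = 23.1386. B = V − Δ·S = 129.3922.
(3,1): S=124.9354. Δ = (V_up−V_dn)/(S_up−S_dn) = (1.7009−18.2887)/(133.6809−113.6913) = -0.8298. V = [p*·1.7009 + (1−p*)·18.2887]/1.02 = 6.7496. B = V − Δ·S = 110.4235.
(3,2): S=146.9021. Δ = (V_up−V_dn)/(S_up−S_dn) = (25.2053−1.7009)/(157.1853−133.6809) = 1.0000. V = [p*·25.2053 + (1−p*)·1.7009]/1.02 = 17.5100. B = V − Δ·S = -129.3922.
(3,3): S=172.7311. Δ = (V_up−V_dn)/(S_up−S_dn) = (52.8422−25.2053)/(184.8222−157.1853) = 1.0000. V = [p*·52.8422 + (1−p*)·25.2053]/1.02 = 43.3389. B = V − Δ·S = -129.3922.
(2,0): S=116.7621. Δ = (V_up−V_dn)/(S_up−S_dn) = (6.7496−23.1386)/(124.9354−106.2535) = -0.8773. V = [p*·6.7496 + (1−p*)·23.1386]/1.02 = 11.6384. B = V − Δ·S = 114.0698.
(2,1): S=137.2917. Δ = (V_up−V_dn)/(S_up−S_dn) = (17.5100−6.7496)/(146.9021−124.9354) = 0.4898. V = [p*·17.5100 + (1−p*)·6.7496]/1.02 = 13.8700. B = V − Δ·S = -53.3821.
(2,2): S=161.4309. Δ = (V_up−V_dn)/(S_up−S_dn) = (43.3389−17.5100)/(172.7311−146.9021) = 1.0000. V = [p*·43.3389 + (1−p*)·17.5100]/1.02 = 34.5758. B = V − Δ·S = -126.8551.
(1,0): S=128.3100. Δ = (V_up−V_dn)/(S_up−S_dn) = (13.8700−11.6384)/(137.2917−116.7621) = 0.1087. V = [p*·13.8700 + (1−p*)·11.6384]/1.02 = 12.9143. B = V − Δ·S = -1.0328.
(1,1): S=150.8700. Δ = (V_up−V_dn)/(S_up−S_dn) = (34.5758−13.8700)/(161.4309−137.2917) = 0.8578. V = [p*·34.5758 + (1−p*)·13.8700]/1.02 = 27.5542. B = V − Δ·S = -101.8576.
(0,0): S=141.0000. Δ = (V_up−V_dn)/(S_up−S_dn) = (27.5542−12.9143)/(150.8700−128.3100) = 0.6489. V = [p*·27.5542 + (1−p*)·12.9143]/1.02 = 22.5286. B = V − Δ·S = -68.9704.
Self-financing check: at every node Δ·S+B equals the discounted successor values.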